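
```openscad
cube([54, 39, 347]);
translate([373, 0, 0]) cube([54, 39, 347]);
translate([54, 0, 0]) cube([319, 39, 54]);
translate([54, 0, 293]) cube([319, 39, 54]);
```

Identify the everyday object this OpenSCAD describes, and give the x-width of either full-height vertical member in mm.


A picture frame. The border width is 54 mm.

Four thin pieces enclosing a rectangular opening — a picture frame. The two full-height stiles are 347 mm tall; the top rail sits at z = 293 and is 54 mm tall, so the border above the opening is 347 − 293 = 54 mm, matching the stile x-width.


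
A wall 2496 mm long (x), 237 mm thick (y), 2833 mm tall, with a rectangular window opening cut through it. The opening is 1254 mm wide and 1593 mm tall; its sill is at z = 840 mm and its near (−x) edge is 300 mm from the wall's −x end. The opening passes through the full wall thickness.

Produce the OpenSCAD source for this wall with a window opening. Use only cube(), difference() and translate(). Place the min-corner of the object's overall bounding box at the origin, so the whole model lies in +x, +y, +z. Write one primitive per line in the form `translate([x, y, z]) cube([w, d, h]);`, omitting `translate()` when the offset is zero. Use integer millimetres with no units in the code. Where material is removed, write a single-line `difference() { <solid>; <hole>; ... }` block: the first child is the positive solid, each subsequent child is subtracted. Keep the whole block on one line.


difference() { cube([2496, 237, 2833]); translate([300, 0, 840]) cube([1254, 237, 1593]); }


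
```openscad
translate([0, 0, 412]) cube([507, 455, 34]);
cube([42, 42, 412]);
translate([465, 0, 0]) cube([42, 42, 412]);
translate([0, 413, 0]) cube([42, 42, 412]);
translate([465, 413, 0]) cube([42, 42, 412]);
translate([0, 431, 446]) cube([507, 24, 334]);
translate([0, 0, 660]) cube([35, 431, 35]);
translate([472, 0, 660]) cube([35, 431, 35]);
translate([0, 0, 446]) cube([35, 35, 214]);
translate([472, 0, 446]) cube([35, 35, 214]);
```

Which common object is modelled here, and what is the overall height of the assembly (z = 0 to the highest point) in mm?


A chair. The overall height is 780 mm.

A slab on four corner posts with a tall panel at the back — a chair. The seat slab sits at z = 412 with thickness 34, and the 334 mm backrest starts at the seat top, so the overall height is 412 + 34 + 334 = 780 mm.


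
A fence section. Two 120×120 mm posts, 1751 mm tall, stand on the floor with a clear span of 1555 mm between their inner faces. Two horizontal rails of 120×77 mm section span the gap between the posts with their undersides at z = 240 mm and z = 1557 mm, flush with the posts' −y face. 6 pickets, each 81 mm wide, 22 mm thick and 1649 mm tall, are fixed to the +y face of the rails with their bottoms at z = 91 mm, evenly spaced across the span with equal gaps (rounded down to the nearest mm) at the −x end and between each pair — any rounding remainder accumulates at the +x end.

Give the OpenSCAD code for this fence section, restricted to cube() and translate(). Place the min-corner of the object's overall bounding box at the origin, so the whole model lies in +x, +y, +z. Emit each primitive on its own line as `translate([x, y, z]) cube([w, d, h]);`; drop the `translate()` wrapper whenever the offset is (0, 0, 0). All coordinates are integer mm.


cube([120, 120, 1751]);
translate([1675, 0, 0]) cube([120, 120, 1751]);
translate([120, 0, 240]) cube([1555, 120, 77]);
translate([120, 0, 1557]) cube([1555, 120, 77]);
translate([272, 120, 91]) cube([81, 22, 1649]);
translate([505, 120, 91]) cube([81, 22, 1649]);
translate([738, 120, 91]) cube([81, 22, 1649]);
translate([971, 120, 91]) cube([81, 22, 1649]);
translate([1204, 120, 91]) cube([81, 22, 1649]);
translate([1437, 120, 91]) cube([81, 22, 1649]);


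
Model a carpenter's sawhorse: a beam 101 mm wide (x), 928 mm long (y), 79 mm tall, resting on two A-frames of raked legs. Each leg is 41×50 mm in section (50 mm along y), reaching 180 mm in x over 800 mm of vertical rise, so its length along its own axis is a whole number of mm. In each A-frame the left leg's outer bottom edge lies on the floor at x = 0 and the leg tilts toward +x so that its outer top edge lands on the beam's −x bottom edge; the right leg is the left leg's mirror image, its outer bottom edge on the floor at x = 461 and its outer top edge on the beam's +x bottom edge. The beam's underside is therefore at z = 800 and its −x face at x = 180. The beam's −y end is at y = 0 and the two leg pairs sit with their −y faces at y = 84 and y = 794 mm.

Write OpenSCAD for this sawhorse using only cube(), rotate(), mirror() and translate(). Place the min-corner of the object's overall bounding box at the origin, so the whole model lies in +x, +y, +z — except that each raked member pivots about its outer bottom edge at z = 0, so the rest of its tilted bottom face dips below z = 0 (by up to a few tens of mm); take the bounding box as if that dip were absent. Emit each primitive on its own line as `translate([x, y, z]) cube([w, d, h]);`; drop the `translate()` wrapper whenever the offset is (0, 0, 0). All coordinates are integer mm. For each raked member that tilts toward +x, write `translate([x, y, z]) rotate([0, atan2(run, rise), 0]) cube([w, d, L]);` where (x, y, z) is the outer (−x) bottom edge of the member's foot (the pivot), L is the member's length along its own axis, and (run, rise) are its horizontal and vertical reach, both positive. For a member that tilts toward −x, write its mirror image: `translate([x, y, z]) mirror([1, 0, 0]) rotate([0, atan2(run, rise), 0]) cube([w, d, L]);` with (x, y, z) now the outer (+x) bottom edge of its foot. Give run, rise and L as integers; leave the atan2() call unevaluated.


translate([180, 0, 800]) cube([101, 928, 79]);
translate([0, 84, 0]) rotate([0, atan2(180, 800), 0]) cube([41, 50, 820]);
translate([461, 84, 0]) mirror([1, 0, 0]) rotate([0, atan2(180, 800), 0]) cube([41, 50, 820]);
translate([0, 794, 0]) rotate([0, atan2(180, 800), 0]) cube([41, 50, 820]);
translate([461, 794, 0]) mirror([1, 0, 0]) rotate([0, atan2(180, 800), 0]) cube([41, 50, 820]);


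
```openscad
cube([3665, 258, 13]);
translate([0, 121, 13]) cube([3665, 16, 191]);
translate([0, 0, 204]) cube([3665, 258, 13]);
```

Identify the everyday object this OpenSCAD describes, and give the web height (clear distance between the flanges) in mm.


An I-beam. The web height is 191 mm.

Two wide flanges with a thin centred web — an I-beam. Overall 217 mm minus two 13 mm flanges gives a web of 217 − 2·13 = 191 mm.


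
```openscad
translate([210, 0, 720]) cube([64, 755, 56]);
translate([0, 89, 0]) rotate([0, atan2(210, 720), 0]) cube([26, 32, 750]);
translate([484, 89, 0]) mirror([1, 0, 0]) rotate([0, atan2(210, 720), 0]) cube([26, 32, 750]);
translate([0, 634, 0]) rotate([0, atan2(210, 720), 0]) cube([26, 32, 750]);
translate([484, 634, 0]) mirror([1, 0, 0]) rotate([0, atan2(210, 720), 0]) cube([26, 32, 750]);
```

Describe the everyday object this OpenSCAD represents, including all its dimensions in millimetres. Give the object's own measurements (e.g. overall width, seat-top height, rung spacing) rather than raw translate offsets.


A sawhorse. A 64×755×56 mm beam (x, y, z) sits on two A-frame leg pairs. Each pair is two raked legs of 26×32 mm section (32 mm along y) splaying symmetrically in x. Each leg rises 720 mm vertically over 210 mm of horizontal reach and is 750 mm long along its own axis. Every leg's outer bottom edge rests on the floor and its outer top edge meets a bottom edge of the beam — the left legs (tilting toward +x) meet the beam's −x bottom edge, the right legs (their mirror images, tilting toward −x) meet its +x bottom edge — so the leg tops tuck under the beam, the beam's underside is 720 mm above the floor, and the feet are 484 mm apart outside-to-outside with the beam centred between them. The two leg pairs are set in 89 mm from either end of the beam.


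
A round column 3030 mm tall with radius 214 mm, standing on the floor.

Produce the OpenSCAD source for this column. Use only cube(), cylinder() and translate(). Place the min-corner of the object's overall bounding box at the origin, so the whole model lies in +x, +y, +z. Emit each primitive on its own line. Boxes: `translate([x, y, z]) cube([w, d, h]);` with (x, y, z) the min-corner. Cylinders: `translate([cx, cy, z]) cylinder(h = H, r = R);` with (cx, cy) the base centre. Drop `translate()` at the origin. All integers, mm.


translate([214, 214, 0]) cylinder(h = 3030, r = 214);


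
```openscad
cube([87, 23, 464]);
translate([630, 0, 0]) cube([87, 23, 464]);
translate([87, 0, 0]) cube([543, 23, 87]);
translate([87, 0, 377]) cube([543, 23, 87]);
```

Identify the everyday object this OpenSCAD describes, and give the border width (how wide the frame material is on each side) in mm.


A picture frame. The border width is 87 mm.

Four thin pieces enclosing a rectangular opening — a picture frame. The two full-height stiles are 464 mm tall; the top rail sits at z = 377 and is 87 mm tall, so the border above the opening is 464 − 377 = 87 mm, matching the stile x-width.


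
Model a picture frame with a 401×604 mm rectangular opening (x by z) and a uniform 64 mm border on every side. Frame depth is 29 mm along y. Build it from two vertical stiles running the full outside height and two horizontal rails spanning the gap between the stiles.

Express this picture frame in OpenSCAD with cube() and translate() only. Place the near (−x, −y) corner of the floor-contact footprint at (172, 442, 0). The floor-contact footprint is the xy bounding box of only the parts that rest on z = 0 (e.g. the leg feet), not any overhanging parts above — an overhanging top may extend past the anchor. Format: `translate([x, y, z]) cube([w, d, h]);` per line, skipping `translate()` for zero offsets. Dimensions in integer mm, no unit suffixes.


translate([172, 442, 0]) cube([64, 29, 732]);
translate([637, 442, 0]) cube([64, 29, 732]);
translate([236, 442, 0]) cube([401, 29, 64]);
translate([236, 442, 668]) cube([401, 29, 64]);


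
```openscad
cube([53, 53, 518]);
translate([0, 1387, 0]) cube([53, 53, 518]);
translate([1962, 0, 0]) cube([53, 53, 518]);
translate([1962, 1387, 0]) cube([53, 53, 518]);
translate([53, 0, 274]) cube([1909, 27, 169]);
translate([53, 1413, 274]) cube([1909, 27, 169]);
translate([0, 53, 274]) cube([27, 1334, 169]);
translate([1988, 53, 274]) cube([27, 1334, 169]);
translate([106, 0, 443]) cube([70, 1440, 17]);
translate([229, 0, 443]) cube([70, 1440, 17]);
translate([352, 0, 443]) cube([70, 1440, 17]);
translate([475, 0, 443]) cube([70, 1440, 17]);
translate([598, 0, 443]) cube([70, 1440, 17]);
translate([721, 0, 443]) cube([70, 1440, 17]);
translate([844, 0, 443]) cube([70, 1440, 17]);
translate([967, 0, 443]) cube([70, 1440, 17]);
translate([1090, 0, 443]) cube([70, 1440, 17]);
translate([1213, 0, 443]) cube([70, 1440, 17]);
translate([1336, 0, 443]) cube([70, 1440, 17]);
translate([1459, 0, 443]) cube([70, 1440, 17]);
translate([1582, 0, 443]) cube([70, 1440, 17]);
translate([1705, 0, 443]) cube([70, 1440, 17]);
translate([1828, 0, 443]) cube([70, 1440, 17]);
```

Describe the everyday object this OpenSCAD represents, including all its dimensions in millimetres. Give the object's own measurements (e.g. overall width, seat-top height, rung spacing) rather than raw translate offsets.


A bed frame 2015 mm long (x) by 1440 mm wide (y). Four 53×53 mm corner posts, 518 mm tall, at the corners of the footprint. Four rails of 27 mm thickness and 169 mm height run between adjacent posts with their undersides at z = 274 mm, their outer faces flush with the outside of the frame (the two x-running rails run between the posts' inner faces; the two y-running rails run between the posts' inner faces). 15 slats, each 70 mm wide (x) and 17 mm thick, lie across the top of the two x-running rails, running the full 1440 mm width of the frame in y; along x they sit between the end posts with a 53 mm gap after the −x posts and between neighbouring slats, leaving 64 mm before the +x posts.


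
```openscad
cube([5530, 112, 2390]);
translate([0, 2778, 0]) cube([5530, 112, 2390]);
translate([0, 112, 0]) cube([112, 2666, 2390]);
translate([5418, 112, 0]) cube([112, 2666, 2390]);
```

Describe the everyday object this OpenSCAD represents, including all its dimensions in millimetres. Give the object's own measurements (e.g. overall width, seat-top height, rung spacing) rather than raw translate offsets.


The wall frame of a small rectangular building: four walls, each 2390 mm tall and 112 mm thick, enclosing a footprint 5530 mm (x) by 2890 mm (y) outside-to-outside, with no floor or roof. The front and back walls (the −y and +y sides) span the full width; the two side walls fit between them.


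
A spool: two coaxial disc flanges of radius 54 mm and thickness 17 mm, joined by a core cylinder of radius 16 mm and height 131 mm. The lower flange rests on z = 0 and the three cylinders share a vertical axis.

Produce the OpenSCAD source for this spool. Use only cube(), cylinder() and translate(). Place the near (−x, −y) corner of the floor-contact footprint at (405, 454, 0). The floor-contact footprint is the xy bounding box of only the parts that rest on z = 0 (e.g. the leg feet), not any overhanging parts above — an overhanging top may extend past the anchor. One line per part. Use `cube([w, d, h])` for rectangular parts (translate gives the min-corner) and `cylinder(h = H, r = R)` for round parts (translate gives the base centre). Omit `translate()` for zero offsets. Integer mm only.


translate([459, 508, 0]) cylinder(h = 17, r = 54);
translate([459, 508, 17]) cylinder(h = 131, r = 16);
translate([459, 508, 148]) cylinder(h = 17, r = 54);


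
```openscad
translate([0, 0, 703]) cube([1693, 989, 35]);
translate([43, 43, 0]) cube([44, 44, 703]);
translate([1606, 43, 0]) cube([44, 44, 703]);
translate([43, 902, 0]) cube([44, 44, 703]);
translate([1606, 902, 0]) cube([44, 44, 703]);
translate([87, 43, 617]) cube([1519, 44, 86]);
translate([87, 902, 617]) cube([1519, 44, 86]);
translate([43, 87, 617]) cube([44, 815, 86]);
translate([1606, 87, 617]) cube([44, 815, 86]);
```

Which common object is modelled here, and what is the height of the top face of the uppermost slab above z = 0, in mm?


A table. The table height is 738 mm.

A 1693×989×35 slab sits at z = 703 on four 44 mm square posts — a table. The top surface is at 703 + 35 = 738 mm.


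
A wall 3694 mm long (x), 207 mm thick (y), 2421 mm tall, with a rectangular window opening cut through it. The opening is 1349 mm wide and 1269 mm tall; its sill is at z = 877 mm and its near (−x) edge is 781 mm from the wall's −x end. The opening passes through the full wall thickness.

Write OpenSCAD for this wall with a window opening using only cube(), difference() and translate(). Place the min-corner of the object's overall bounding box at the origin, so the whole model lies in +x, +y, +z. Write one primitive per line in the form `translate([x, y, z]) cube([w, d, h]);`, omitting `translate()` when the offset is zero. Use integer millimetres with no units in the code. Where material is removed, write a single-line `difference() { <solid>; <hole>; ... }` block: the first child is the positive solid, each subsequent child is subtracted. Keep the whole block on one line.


difference() { cube([3694, 207, 2421]); translate([781, 0, 877]) cube([1349, 207, 1269]); }


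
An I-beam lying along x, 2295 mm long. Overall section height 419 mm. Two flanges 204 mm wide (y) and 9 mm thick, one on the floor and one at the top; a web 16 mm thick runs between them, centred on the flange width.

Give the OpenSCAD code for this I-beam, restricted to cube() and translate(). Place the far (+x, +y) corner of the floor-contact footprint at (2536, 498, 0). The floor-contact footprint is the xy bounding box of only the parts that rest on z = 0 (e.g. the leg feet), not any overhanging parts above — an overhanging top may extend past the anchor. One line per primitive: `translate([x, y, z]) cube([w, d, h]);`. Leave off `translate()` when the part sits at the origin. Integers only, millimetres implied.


translate([241, 294, 0]) cube([2295, 204, 9]);
translate([241, 388, 9]) cube([2295, 16, 401]);
translate([241, 294, 410]) cube([2295, 204, 9]);


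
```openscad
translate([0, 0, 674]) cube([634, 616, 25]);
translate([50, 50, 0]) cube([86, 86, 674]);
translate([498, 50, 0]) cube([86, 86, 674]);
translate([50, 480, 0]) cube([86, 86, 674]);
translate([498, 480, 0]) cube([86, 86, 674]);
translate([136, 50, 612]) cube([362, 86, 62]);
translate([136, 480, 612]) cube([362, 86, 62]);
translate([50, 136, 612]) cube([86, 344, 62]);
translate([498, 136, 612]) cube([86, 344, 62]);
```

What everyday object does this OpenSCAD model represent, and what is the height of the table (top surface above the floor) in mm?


A table. The table height is 699 mm.

A 634×616×25 slab sits at z = 674 on four 86 mm square posts — a table. The top surface is at 674 + 25 = 699 mm.


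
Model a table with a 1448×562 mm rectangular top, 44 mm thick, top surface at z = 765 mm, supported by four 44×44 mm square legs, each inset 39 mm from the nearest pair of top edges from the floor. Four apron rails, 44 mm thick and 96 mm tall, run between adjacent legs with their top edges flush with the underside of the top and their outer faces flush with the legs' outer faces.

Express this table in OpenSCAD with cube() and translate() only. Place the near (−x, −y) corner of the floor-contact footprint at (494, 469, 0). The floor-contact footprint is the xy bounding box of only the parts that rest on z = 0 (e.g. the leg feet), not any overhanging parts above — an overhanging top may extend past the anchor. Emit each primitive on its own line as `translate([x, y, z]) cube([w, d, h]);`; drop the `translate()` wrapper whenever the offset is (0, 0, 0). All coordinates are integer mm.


// leg_h = 765 - 44 = 721
// apron z = 721 - 96 = 625
translate([455, 430, 721]) cube([1448, 562, 44]);
translate([494, 469, 0]) cube([44, 44, 721]);
translate([1820, 469, 0]) cube([44, 44, 721]);
translate([494, 909, 0]) cube([44, 44, 721]);
translate([1820, 909, 0]) cube([44, 44, 721]);
translate([538, 469, 625]) cube([1282, 44, 96]);
translate([538, 909, 625]) cube([1282, 44, 96]);
translate([494, 513, 625]) cube([44, 396, 96]);
translate([1820, 513, 625]) cube([44, 396, 96]);


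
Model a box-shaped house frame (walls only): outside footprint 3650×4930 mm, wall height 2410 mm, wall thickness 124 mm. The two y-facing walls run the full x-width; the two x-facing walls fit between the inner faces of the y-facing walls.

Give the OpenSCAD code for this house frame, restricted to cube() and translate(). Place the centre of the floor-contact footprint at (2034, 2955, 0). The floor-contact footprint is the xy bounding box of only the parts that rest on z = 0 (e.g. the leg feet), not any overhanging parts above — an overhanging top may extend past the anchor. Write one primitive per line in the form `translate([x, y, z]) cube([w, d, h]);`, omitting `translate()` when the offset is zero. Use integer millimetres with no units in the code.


translate([209, 490, 0]) cube([3650, 124, 2410]);
translate([209, 5296, 0]) cube([3650, 124, 2410]);
translate([209, 614, 0]) cube([124, 4682, 2410]);
translate([3735, 614, 0]) cube([124, 4682, 2410]);


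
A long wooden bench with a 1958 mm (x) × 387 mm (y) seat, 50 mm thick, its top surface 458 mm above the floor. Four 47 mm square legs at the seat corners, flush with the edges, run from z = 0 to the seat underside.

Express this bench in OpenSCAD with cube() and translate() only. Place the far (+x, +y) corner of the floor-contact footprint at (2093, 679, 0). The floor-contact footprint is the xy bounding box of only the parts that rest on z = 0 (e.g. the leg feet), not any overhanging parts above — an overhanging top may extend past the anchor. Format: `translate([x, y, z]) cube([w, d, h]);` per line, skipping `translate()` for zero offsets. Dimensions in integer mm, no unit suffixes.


translate([135, 292, 408]) cube([1958, 387, 50]);
translate([135, 292, 0]) cube([47, 47, 408]);
translate([135, 632, 0]) cube([47, 47, 408]);
translate([2046, 292, 0]) cube([47, 47, 408]);
translate([2046, 632, 0]) cube([47, 47, 408]);


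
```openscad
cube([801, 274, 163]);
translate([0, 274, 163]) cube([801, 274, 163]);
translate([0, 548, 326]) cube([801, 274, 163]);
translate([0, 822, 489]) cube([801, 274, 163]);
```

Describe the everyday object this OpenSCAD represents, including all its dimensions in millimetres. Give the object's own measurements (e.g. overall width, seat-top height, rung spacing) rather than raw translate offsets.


A straight staircase of 4 solid steps. Each step is 801 mm wide (x), 274 mm deep (y, the going) and 163 mm tall (the rise). The first step rests on the floor; each subsequent step sits one going further in +y and one rise higher in +z, directly behind and above the previous step with no overlap.


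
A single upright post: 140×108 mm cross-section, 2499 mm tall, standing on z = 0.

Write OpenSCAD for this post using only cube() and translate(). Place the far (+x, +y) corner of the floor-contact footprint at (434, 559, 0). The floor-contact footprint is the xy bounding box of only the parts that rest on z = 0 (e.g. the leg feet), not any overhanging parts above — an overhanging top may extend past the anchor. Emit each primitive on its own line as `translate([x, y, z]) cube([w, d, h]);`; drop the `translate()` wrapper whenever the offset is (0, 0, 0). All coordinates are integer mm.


translate([294, 451, 0]) cube([140, 108, 2499]);


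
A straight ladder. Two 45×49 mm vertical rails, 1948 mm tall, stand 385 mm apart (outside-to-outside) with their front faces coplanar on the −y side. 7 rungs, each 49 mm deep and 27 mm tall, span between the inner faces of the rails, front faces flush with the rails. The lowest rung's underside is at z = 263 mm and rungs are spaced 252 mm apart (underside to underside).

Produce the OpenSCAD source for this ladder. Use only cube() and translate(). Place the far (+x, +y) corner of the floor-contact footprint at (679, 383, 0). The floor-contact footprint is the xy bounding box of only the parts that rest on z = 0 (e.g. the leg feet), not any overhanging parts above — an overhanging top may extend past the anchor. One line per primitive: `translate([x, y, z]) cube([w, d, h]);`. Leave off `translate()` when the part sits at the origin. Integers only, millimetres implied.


translate([294, 334, 0]) cube([45, 49, 1948]);
translate([634, 334, 0]) cube([45, 49, 1948]);
translate([339, 334, 263]) cube([295, 49, 27]);
translate([339, 334, 515]) cube([295, 49, 27]);
translate([339, 334, 767]) cube([295, 49, 27]);
translate([339, 334, 1019]) cube([295, 49, 27]);
translate([339, 334, 1271]) cube([295, 49, 27]);
translate([339, 334, 1523]) cube([295, 49, 27]);
translate([339, 334, 1775]) cube([295, 49, 27]);


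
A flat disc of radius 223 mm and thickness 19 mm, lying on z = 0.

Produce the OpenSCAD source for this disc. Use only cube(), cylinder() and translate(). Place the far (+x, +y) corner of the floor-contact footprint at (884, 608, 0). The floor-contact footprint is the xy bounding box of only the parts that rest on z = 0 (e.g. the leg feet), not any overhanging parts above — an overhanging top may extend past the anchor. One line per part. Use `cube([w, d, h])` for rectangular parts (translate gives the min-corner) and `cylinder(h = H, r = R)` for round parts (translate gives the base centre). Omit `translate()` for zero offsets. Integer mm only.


translate([661, 385, 0]) cylinder(h = 19, r = 223);


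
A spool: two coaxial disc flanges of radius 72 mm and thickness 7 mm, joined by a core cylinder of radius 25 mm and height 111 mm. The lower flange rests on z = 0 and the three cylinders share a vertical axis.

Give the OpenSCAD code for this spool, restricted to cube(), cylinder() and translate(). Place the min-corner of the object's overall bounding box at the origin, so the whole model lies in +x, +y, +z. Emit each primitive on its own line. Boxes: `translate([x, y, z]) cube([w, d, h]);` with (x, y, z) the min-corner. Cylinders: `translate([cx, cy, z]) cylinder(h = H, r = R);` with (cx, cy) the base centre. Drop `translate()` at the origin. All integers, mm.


translate([72, 72, 0]) cylinder(h = 7, r = 72);
translate([72, 72, 7]) cylinder(h = 111, r = 25);
translate([72, 72, 118]) cylinder(h = 7, r = 72);


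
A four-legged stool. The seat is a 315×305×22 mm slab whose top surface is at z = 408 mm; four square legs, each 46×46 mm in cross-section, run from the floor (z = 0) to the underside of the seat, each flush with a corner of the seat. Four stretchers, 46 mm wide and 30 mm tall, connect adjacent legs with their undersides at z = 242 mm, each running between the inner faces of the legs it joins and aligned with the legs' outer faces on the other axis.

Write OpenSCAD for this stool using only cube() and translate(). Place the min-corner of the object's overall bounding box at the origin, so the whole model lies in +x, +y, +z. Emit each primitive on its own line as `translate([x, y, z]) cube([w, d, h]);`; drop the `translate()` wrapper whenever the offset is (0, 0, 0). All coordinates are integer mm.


// leg_h = 408 - 22 = 386
// stretcher span = 315 - 2*46 = 223
translate([0, 0, 386]) cube([315, 305, 22]);
cube([46, 46, 386]);
translate([269, 0, 0]) cube([46, 46, 386]);
translate([0, 259, 0]) cube([46, 46, 386]);
translate([269, 259, 0]) cube([46, 46, 386]);
translate([46, 0, 242]) cube([223, 46, 30]);
translate([46, 259, 242]) cube([223, 46, 30]);
translate([0, 46, 242]) cube([46, 213, 30]);
translate([269, 46, 242]) cube([46, 213, 30]);


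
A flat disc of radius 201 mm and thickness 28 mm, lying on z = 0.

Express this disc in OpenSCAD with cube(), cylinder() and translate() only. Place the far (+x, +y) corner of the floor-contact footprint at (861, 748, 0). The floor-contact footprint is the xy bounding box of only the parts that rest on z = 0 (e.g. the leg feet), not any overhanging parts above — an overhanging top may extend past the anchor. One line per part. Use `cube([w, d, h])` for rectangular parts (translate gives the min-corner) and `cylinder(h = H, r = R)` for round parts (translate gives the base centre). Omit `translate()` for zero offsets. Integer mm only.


translate([660, 547, 0]) cylinder(h = 28, r = 201);


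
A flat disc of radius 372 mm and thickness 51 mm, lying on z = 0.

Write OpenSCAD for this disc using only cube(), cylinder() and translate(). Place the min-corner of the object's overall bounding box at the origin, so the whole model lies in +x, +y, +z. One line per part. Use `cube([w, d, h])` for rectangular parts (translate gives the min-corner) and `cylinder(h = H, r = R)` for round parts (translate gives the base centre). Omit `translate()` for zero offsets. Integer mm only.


translate([372, 372, 0]) cylinder(h = 51, r = 372);


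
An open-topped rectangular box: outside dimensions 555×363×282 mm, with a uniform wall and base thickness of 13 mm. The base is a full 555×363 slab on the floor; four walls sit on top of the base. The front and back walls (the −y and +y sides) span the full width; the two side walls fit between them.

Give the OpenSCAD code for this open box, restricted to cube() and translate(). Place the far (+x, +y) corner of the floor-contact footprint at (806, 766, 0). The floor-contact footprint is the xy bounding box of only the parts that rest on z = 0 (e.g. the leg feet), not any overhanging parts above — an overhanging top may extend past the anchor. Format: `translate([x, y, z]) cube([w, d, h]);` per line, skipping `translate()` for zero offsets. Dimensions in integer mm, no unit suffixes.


translate([251, 403, 0]) cube([555, 363, 13]);
translate([251, 403, 13]) cube([555, 13, 269]);
translate([251, 753, 13]) cube([555, 13, 269]);
translate([251, 416, 13]) cube([13, 337, 269]);
translate([793, 416, 13]) cube([13, 337, 269]);


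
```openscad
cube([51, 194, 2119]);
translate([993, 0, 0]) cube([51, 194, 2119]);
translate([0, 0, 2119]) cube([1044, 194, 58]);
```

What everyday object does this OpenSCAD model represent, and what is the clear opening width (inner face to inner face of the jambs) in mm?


A door frame. The clear opening width is 942 mm.

Two 2119 mm tall posts with a header on top — a door frame. The left jamb is 51 mm wide at x = 0; the right jamb starts at x = 993. The clear opening is 993 − 51 = 942 mm.


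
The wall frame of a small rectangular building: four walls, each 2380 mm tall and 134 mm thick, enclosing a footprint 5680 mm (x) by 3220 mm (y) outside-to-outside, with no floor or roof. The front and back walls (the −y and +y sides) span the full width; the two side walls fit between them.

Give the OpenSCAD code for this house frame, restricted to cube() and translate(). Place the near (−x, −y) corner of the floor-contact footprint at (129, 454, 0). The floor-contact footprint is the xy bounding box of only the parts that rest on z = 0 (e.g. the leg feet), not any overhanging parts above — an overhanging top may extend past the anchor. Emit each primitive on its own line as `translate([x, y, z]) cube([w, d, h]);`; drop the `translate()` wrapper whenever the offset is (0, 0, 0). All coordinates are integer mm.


translate([129, 454, 0]) cube([5680, 134, 2380]);
translate([129, 3540, 0]) cube([5680, 134, 2380]);
translate([129, 588, 0]) cube([134, 2952, 2380]);
translate([5675, 588, 0]) cube([134, 2952, 2380]);


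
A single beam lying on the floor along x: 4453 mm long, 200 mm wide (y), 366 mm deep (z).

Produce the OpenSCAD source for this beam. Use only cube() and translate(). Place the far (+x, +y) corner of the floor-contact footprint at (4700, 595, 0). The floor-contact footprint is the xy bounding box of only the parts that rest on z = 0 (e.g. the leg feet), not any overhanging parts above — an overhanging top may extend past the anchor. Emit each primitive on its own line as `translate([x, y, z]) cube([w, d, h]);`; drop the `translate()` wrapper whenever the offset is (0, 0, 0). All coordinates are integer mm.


translate([247, 395, 0]) cube([4453, 200, 366]);


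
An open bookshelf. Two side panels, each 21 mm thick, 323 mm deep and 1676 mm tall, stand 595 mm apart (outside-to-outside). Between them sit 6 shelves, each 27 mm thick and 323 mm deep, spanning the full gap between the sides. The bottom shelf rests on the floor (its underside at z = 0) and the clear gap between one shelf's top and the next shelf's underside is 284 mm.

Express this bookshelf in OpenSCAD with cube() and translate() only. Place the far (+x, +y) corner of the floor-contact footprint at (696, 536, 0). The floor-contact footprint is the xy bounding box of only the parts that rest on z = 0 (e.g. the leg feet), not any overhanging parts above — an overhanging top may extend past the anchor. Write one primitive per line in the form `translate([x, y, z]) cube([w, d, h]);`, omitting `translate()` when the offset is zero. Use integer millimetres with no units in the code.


translate([101, 213, 0]) cube([21, 323, 1676]);
translate([675, 213, 0]) cube([21, 323, 1676]);
translate([122, 213, 0]) cube([553, 323, 27]);
translate([122, 213, 311]) cube([553, 323, 27]);
translate([122, 213, 622]) cube([553, 323, 27]);
translate([122, 213, 933]) cube([553, 323, 27]);
translate([122, 213, 1244]) cube([553, 323, 27]);
translate([122, 213, 1555]) cube([553, 323, 27]);


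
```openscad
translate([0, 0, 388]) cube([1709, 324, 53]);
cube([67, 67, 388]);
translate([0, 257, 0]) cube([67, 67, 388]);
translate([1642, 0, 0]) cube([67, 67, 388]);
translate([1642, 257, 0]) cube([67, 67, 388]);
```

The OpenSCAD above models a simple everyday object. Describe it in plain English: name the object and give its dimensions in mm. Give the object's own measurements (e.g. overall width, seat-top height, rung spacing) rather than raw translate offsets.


A long wooden bench with a 1709 mm (x) × 324 mm (y) seat, 53 mm thick, its top surface 441 mm above the floor. Four 67 mm square legs at the seat corners, flush with the edges, run from z = 0 to the seat underside.


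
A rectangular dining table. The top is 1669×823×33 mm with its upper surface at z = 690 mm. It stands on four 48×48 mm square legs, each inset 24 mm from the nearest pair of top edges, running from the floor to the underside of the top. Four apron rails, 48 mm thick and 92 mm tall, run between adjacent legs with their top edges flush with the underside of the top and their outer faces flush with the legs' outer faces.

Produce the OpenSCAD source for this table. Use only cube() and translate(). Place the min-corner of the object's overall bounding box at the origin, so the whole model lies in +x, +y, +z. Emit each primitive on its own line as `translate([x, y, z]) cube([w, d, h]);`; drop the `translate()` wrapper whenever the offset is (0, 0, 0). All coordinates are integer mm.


translate([0, 0, 657]) cube([1669, 823, 33]);
translate([24, 24, 0]) cube([48, 48, 657]);
translate([1597, 24, 0]) cube([48, 48, 657]);
translate([24, 751, 0]) cube([48, 48, 657]);
translate([1597, 751, 0]) cube([48, 48, 657]);
translate([72, 24, 565]) cube([1525, 48, 92]);
translate([72, 751, 565]) cube([1525, 48, 92]);
translate([24, 72, 565]) cube([48, 679, 92]);
translate([1597, 72, 565]) cube([48, 679, 92]);


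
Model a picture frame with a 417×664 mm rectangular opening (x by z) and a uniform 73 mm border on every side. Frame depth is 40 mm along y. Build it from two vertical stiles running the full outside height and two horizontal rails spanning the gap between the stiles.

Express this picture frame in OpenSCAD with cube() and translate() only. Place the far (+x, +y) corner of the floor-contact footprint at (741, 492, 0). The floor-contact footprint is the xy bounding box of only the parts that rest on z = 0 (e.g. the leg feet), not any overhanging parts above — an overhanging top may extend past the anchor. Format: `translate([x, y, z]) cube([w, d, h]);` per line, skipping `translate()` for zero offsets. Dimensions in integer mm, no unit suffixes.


translate([178, 452, 0]) cube([73, 40, 810]);
translate([668, 452, 0]) cube([73, 40, 810]);
translate([251, 452, 0]) cube([417, 40, 73]);
translate([251, 452, 737]) cube([417, 40, 73]);


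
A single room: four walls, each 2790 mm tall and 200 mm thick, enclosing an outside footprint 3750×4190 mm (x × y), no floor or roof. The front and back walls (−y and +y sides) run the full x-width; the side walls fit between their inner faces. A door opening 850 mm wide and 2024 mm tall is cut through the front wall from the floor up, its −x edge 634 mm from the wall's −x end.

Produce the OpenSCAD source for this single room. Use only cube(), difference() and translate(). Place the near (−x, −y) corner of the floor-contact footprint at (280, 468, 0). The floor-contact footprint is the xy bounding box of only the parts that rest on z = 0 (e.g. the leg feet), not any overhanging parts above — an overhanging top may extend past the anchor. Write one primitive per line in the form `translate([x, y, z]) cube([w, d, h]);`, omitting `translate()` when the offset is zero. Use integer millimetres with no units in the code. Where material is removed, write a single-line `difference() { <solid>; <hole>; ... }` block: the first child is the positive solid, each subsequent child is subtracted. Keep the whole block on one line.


difference() { translate([280, 468, 0]) cube([3750, 200, 2790]); translate([914, 468, 0]) cube([850, 200, 2024]); }
translate([280, 4458, 0]) cube([3750, 200, 2790]);
translate([280, 668, 0]) cube([200, 3790, 2790]);
translate([3830, 668, 0]) cube([200, 3790, 2790]);


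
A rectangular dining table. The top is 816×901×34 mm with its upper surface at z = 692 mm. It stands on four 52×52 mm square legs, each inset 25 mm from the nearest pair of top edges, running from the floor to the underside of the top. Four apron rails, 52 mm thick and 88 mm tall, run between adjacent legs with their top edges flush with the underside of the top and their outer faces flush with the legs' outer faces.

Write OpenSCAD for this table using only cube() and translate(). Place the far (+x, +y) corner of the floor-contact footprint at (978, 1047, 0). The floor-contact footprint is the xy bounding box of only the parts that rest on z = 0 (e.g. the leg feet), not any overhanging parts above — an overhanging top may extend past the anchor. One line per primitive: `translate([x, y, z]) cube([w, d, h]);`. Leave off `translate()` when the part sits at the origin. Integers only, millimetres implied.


// leg_h = 692 - 34 = 658
// apron z = 658 - 88 = 570
translate([187, 171, 658]) cube([816, 901, 34]);
translate([212, 196, 0]) cube([52, 52, 658]);
translate([926, 196, 0]) cube([52, 52, 658]);
translate([212, 995, 0]) cube([52, 52, 658]);
translate([926, 995, 0]) cube([52, 52, 658]);
translate([264, 196, 570]) cube([662, 52, 88]);
translate([264, 995, 570]) cube([662, 52, 88]);
translate([212, 248, 570]) cube([52, 747, 88]);
translate([926, 248, 570]) cube([52, 747, 88]);


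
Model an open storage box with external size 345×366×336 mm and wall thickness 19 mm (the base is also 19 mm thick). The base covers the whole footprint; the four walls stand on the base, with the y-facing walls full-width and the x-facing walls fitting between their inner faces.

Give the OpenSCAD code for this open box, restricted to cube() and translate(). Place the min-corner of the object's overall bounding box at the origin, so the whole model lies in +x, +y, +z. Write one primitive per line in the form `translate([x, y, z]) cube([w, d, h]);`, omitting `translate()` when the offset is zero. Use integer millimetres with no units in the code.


cube([345, 366, 19]);
translate([0, 0, 19]) cube([345, 19, 317]);
translate([0, 347, 19]) cube([345, 19, 317]);
translate([0, 19, 19]) cube([19, 328, 317]);
translate([326, 19, 19]) cube([19, 328, 317]);


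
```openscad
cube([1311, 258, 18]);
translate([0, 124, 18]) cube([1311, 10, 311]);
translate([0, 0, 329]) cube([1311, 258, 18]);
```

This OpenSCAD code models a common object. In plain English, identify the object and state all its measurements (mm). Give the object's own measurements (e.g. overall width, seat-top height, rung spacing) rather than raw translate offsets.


An I-beam lying along x, 1311 mm long. Overall section height 347 mm. Two flanges 258 mm wide (y) and 18 mm thick, one on the floor and one at the top; a web 10 mm thick runs between them, centred on the flange width.


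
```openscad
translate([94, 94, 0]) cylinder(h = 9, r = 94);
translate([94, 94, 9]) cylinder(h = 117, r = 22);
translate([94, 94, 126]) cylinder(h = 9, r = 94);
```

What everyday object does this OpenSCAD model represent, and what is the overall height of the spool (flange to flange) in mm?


A spool. The overall height is 135 mm.

Three coaxial cylinders, large–small–large — a spool. Two 9 mm flanges and a 117 mm core give 9 + 117 + 9 = 135 mm.


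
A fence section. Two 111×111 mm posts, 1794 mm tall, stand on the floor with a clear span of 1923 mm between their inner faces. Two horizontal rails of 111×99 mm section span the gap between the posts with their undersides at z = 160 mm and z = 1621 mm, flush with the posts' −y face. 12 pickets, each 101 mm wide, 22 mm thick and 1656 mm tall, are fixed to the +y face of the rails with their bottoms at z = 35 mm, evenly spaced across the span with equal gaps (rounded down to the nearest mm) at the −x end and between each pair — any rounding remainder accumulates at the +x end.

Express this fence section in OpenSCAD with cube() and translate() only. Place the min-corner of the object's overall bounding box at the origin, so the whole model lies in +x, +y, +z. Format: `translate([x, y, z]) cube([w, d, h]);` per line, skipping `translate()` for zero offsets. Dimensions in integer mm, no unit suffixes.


cube([111, 111, 1794]);
translate([2034, 0, 0]) cube([111, 111, 1794]);
translate([111, 0, 160]) cube([1923, 111, 99]);
translate([111, 0, 1621]) cube([1923, 111, 99]);
translate([165, 111, 35]) cube([101, 22, 1656]);
translate([320, 111, 35]) cube([101, 22, 1656]);
translate([475, 111, 35]) cube([101, 22, 1656]);
translate([630, 111, 35]) cube([101, 22, 1656]);
translate([785, 111, 35]) cube([101, 22, 1656]);
translate([940, 111, 35]) cube([101, 22, 1656]);
translate([1095, 111, 35]) cube([101, 22, 1656]);
translate([1250, 111, 35]) cube([101, 22, 1656]);
translate([1405, 111, 35]) cube([101, 22, 1656]);
translate([1560, 111, 35]) cube([101, 22, 1656]);
translate([1715, 111, 35]) cube([101, 22, 1656]);
translate([1870, 111, 35]) cube([101, 22, 1656]);
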